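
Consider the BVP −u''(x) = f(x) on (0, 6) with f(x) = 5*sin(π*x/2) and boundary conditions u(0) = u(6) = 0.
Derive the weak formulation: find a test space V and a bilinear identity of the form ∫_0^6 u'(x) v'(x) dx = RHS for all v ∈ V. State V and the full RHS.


V = H^1_0(0, 6) (so v(0) = v(6) = 0); weak form: ∫_0^6 u'v' dx = ∫_0^6 (5*sin(π*x/2)) v dx for all v ∈ V.

Multiply both sides by a test function v and integrate from 0 to 6:
  ∫_0^6 −u''(x) v(x) dx = ∫_0^6 f(x) v(x) dx.
Integrate the LHS by parts once:
  ∫_0^6 −u'' v dx = −[u'(x) v(x)]_0^6 + ∫_0^6 u'(x) v'(x) dx.
Thus ∫_0^6 u'(x) v'(x) dx = ∫_0^6 f(x) v(x) dx + [u'(x) v(x)]_0^6.
Choose V so that boundary terms are either known or forced to vanish.
u is Dirichlet: u(0) = u(6) = 0. Let V = H^1_0(0, 6); then v(0) = v(6) = 0, and [u' v]_0^6 = 0.
Weak formulation: find u (satisfying any essential BC) such that ∫_0^6 u'(x) v'(x) dx = ∫_0^6 f v dx for all v ∈ V.
Substituting f(x) = 5*sin(π*x/2), the right-hand side is ∫_0^6 (5*sin(π*x/2)) v dx.


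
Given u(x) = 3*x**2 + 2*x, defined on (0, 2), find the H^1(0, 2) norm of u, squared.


||u||_{H^1}^2 = 4024/15

The H^1 norm (squared) on an interval (0, L) is
  ||u||_{H^1}^2 = ∫_0^L u(x)^2 dx + ∫_0^L u'(x)^2 dx.
Compute u'(x) = 6*x + 2.
Then u(x)^2 = 9*x**4 + 12*x**3 + 4*x**2 and u'(x)^2 = 36*x**2 + 24*x + 4.
Integrate each monomial from 0 to 2 using ∫_0^2 c·x^n dx = c·2^(n+1)/(n+1):
  ∫_0^2 u(x)^2 dx = ∫_0^2 (9*x^4 + 12*x^3 + 4*x^2) dx. Term by term:
    ∫_0^2 9*x^4 dx = 288/5;  ∫_0^2 12*x^3 dx = 48;  ∫_0^2 4*x^2 dx = 32/3.
  Sum: 288/5 + 48 + 32/3 = 1744/15.
  ∫_0^2 u'(x)^2 dx = ∫_0^2 (36*x^2 + 24*x + 4) dx. Term by term:
    ∫_0^2 36*x^2 dx = 96;  ∫_0^2 24*x dx = 48;  ∫_0^2 4 dx = 8.
  Sum: 96 + 48 + 8 = 152.
Adding: ||u||_{H^1}^2 = 1744/15 + 152 = 4024/15.


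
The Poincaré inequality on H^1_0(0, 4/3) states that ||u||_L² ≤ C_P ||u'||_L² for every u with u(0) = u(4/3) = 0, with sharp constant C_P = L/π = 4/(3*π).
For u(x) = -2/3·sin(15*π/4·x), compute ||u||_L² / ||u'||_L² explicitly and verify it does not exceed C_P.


||u||_L² / ||u'||_L² = 4/(15*π) < C_P = 4/(3*π).

u(x) = -2/3·sin(15*π/4·x), so u'(x) = -5*π*cos(15*π*x/4)/2.
Writing u(x) = A·sin(kπx/L) with A = -2/3 and k = 5, use ∫_0^L sin²(kπx/L) dx = L/2 and ∫_0^L cos²(kπx/L) dx = L/2.
u² = 4/9·sin²(15*π/4·x) and (u')² = 25*π^2/4·cos²(15*π/4·x), and each of sin², cos² integrates to L/2 = 2/3 over (0, 4/3).
∫_0^4/3 u² dx = 8/27, so ||u||_L² = 2*sqrt(6)/9.
∫_0^4/3 (u')² dx = 25*π^2/6, so ||u'||_L² = 5*sqrt(6)*π/6.
Ratio ||u||_L² / ||u'||_L² = 4/(15*π).
Sharp Poincaré constant on H^1_0(0, 4/3) is C_P = L/π = 4/(3*π), achieved by sin(3*π/4·x).
This is the k = 5 harmonic; the ratio L/(kπ) is strictly less than C_P = L/π, consistent with the sharp inequality ||u||_L² ≤ C_P ||u'||_L².


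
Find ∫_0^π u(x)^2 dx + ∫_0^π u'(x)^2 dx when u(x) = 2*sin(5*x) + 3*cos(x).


||u||_{H^1(0,π)}^2 = 61*π

u'(x) = -3*sin(x) + 10*cos(5*x).
Expand u² and (u')² and integrate term by term on (0, π), using: for integers n ≥ 1, ∫_0^π sin²(nx) dx = ∫_0^π cos²(nx) dx = π/2; for n ≠ n', ∫_0^π sin(nx)sin(n'x) dx = ∫_0^π cos(nx)cos(n'x) dx = 0; and by product-to-sum, ∫_0^π sin(nx)cos(n'x) dx = ½∫_0^π [sin((n+n')x) + sin((n−n')x)] dx, which is 0 when n+n' is even and 2n/(n²−n'²) when n+n' is odd (it need not vanish on (0, π)).
  u² squared terms: (2)²·∫sin(5x)² dx = 4·π/2 = 2*π;  (3)²·∫cos(x)² dx = 9·π/2 = 9*π/2.
  u² cross terms: 2·(2)·(3)·∫sin(5x)·cos(x) dx = 12·(0) = 0.
  So ∫_0^π u² dx = 2*π + 9*π/2 + 0 = 13*π/2.
  (u')² squared terms: (-3)²·∫sin(x)² dx = 9·π/2 = 9*π/2;  (10)²·∫cos(5x)² dx = 100·π/2 = 50*π.
  (u')² cross terms: 2·(-3)·(10)·∫sin(x)·cos(5x) dx = -60·(0) = 0.
  So ∫_0^π (u')² dx = 9*π/2 + 50*π + 0 = 109*π/2.
||u||_{H^1}^2 = (13*π/2) + (109*π/2) = 61*π.


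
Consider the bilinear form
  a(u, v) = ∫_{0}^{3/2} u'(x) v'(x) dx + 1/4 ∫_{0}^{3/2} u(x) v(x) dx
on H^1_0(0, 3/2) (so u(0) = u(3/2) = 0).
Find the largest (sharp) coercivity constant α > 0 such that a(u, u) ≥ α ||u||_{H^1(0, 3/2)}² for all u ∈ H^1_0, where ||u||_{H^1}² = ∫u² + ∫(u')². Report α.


α = (9 + 16*π^2)/(4*(9 + 4*π^2))

Coercivity of a(·,·) on H^1_0(0, 3/2) means a(u, u) ≥ α ||u||_{H^1}² for every u ∈ H^1_0.
The interval has length L = 3/2, and Poincaré/coercivity depend only on L. Here a(u, u) = ∫(u')² + (1/4)·∫u².
Here 0 < c = 1/4 < 1. The condition a(u,u) ≥ α||u||_{H^1}² reads (1−α)∫(u')² ≥ (α−c)∫u². Any admissible α is ≤ 1 (rapidly oscillating u have ∫u²/∫(u')² → 0), and α = 1 would force 0 ≥ (1−c)∫u², impossible since c < 1; so 1−α > 0. By the sharp Poincaré inequality on H^1_0 of an interval of length L, ∫(u')² ≥ (π/L)²∫u² with equality for the first sine mode sin(π(x−x₀)/L) (x₀ the left endpoint), so the inequality holds for all u iff (1−α)(π/L)² ≥ α − c, i.e. α ≤ ((π/L)² + c)/((π/L)² + 1) = (1 + c(L/π)²)/(1 + (L/π)²). With (π/L)² = 4*π^2/9 and c = 1/4, the largest admissible constant is α = ((π/L)² + c)/((π/L)² + 1).
Simplifying, α = (9 + 16*π^2)/(4*(9 + 4*π^2)).


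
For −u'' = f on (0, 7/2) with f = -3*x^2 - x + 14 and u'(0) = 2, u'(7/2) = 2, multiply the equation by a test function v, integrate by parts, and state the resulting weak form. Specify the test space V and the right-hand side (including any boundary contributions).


V = H^1(0, 7/2) (v unrestricted at boundary; u is determined up to an additive constant); weak form: ∫_0^7/2 u'v' dx = ∫_0^7/2 (-3*x^2 - x + 14) v dx + 2·v(7/2) − 2·v(0) for all v ∈ V.

Multiply both sides by a test function v and integrate from 0 to 7/2:
  ∫_0^7/2 −u''(x) v(x) dx = ∫_0^7/2 f(x) v(x) dx.
Integrate the LHS by parts once:
  ∫_0^7/2 −u'' v dx = −[u'(x) v(x)]_0^7/2 + ∫_0^7/2 u'(x) v'(x) dx.
Thus ∫_0^7/2 u'(x) v'(x) dx = ∫_0^7/2 f(x) v(x) dx + [u'(x) v(x)]_0^7/2.
Choose V so that boundary terms are either known or forced to vanish.
u has inhomogeneous Neumann u'(0) = 2, u'(7/2) = 2. [u' v]_0^7/2 = (2)·v(7/2) − (2)·v(0) = 2·v(7/2) − 2·v(0). Take V = H^1(0, 7/2); boundary term becomes part of RHS.
Weak formulation: find u (satisfying any essential BC) such that ∫_0^7/2 u'(x) v'(x) dx = ∫_0^7/2 f v dx + 2·v(7/2) − 2·v(0) for all v ∈ V (Neumann data are natural BCs: they enter the RHS as boundary terms).
Substituting f(x) = -3*x^2 - x + 14, the right-hand side is ∫_0^7/2 (-3*x^2 - x + 14) v dx + 2·v(7/2) − 2·v(0).
Compatibility check (pure Neumann): taking v ≡ 1 ∈ V gives 0 = ∫_0^7/2 f dx + (2) − (2), i.e. ∫_0^7/2 f dx must equal u'(0) − u'(7/2) = 0. Indeed ∫_0^7/2 (-3*x^2 - x + 14) dx = 0, so the data are compatible. The solution is then unique only up to an additive constant (fix it e.g. by requiring ∫_0^7/2 u dx = 0).


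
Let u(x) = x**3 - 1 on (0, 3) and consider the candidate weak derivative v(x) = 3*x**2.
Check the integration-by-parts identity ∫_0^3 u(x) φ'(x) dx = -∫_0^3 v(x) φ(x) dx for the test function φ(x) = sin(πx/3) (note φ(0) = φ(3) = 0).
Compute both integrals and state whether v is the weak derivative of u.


LHS = -81/π + 324/π^3, RHS = -81/π + 324/π^3. Yes, v = u' weakly.

u(x) = x**3 - 1, classical derivative u'(x) = 3*x**2.
φ(x) = sin(πx/3), so φ'(x) = π*cos(π*x/3)/3.
Note φ(0) = φ(3) = 0, so the boundary term u·φ vanishes.
LHS = ∫_0^3 u(x) φ'(x) dx = ∫_0^3 (π*x^3*cos(π*x/3)/3 - π*cos(π*x/3)/3) dx. Term by term:
  ∫_0^3 -π*cos(π*x/3)/3 dx = 0;  ∫_0^3 π*x^3*cos(π*x/3)/3 dx = -81/π + 324/π^3.
Sum: 0 + -81/π + 324/π^3 = -81/π + 324/π^3.
So LHS = -81/π + 324/π^3.
∫_0^3 v(x) φ(x) dx = ∫_0^3 (3*x^2*sin(π*x/3)) dx. Term by term:
  ∫_0^3 3*x^2*sin(π*x/3) dx = -324/π^3 + 81/π.
So RHS = -∫_0^3 v(x) φ(x) dx = -81/π + 324/π^3.
LHS = RHS, so the identity holds for this test φ.
Moreover u is smooth here and v(x) = u'(x) = 3*x**2 pointwise, so the identity holds for every test function. Hence v is the weak derivative of u.


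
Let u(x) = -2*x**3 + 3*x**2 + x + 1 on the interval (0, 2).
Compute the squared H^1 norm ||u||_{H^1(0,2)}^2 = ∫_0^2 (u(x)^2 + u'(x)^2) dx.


||u||_{H^1}^2 = 4432/105

The H^1 norm (squared) on an interval (0, L) is
  ||u||_{H^1}^2 = ∫_0^L u(x)^2 dx + ∫_0^L u'(x)^2 dx.
Compute u'(x) = -6*x**2 + 6*x + 1.
Then u(x)^2 = 4*x**6 - 12*x**5 + 5*x**4 + 2*x**3 + 7*x**2 + 2*x + 1 and u'(x)^2 = 36*x**4 - 72*x**3 + 24*x**2 + 12*x + 1.
Integrate each monomial from 0 to 2 using ∫_0^2 c·x^n dx = c·2^(n+1)/(n+1):
  ∫_0^2 u(x)^2 dx = ∫_0^2 (4*x^6 - 12*x^5 + 5*x^4 + 2*x^3 + 7*x^2 + 2*x + 1) dx. Term by term:
    ∫_0^2 4*x^6 dx = 512/7;  ∫_0^2 -12*x^5 dx = -128;  ∫_0^2 5*x^4 dx = 32;
    ∫_0^2 2*x^3 dx = 8;  ∫_0^2 7*x^2 dx = 56/3;  ∫_0^2 2*x dx = 4;
    ∫_0^2 1 dx = 2.
  Sum: 512/7 − 128 + 32 + 8 + 56/3 + 4 + 2 = 206/21.
  ∫_0^2 u'(x)^2 dx = ∫_0^2 (36*x^4 - 72*x^3 + 24*x^2 + 12*x + 1) dx. Term by term:
    ∫_0^2 36*x^4 dx = 1152/5;  ∫_0^2 -72*x^3 dx = -288;  ∫_0^2 24*x^2 dx = 64;
    ∫_0^2 12*x dx = 24;  ∫_0^2 1 dx = 2.
  Sum: 1152/5 − 288 + 64 + 24 + 2 = 162/5.
Adding: ||u||_{H^1}^2 = 206/21 + 162/5 = 4432/105.


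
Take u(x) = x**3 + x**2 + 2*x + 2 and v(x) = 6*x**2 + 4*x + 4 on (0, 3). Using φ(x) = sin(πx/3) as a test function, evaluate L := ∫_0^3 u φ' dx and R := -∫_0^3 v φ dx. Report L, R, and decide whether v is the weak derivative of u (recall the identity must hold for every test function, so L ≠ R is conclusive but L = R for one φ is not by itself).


LHS = -111/π + 324/π^3, RHS = -222/π + 648/π^3. No, v is not the weak derivative of u.

u(x) = x**3 + x**2 + 2*x + 2, classical derivative u'(x) = 3*x**2 + 2*x + 2.
φ(x) = sin(πx/3), so φ'(x) = π*cos(π*x/3)/3.
Note φ(0) = φ(3) = 0, so the boundary term u·φ vanishes.
LHS = ∫_0^3 u(x) φ'(x) dx = ∫_0^3 (π*x^3*cos(π*x/3)/3 + π*x^2*cos(π*x/3)/3 + 2*π*x*cos(π*x/3)/3 + 2*π*cos(π*x/3)/3) dx. Term by term:
  ∫_0^3 2*π*cos(π*x/3)/3 dx = 0;  ∫_0^3 π*x^2*cos(π*x/3)/3 dx = -18/π;  ∫_0^3 π*x^3*cos(π*x/3)/3 dx = -81/π + 324/π^3;
  ∫_0^3 2*π*x*cos(π*x/3)/3 dx = -12/π.
Sum: 0 − 18/π + -81/π + 324/π^3 − 12/π = -111/π + 324/π^3.
So LHS = -111/π + 324/π^3.
∫_0^3 v(x) φ(x) dx = ∫_0^3 (6*x^2*sin(π*x/3) + 4*x*sin(π*x/3) + 4*sin(π*x/3)) dx. Term by term:
  ∫_0^3 4*sin(π*x/3) dx = 24/π;  ∫_0^3 4*x*sin(π*x/3) dx = 36/π;  ∫_0^3 6*x^2*sin(π*x/3) dx = -648/π^3 + 162/π.
Sum: 24/π + 36/π + -648/π^3 + 162/π = -648/π^3 + 222/π.
So RHS = -∫_0^3 v(x) φ(x) dx = -222/π + 648/π^3.
LHS − RHS = -324/π^3 + 111/π ≠ 0, so the identity fails.
(For a valid weak derivative the identity must hold for EVERY test function, in particular this one. The failure shows v is NOT the weak derivative of u.)
Correct weak derivative would be u'(x) = 3*x**2 + 2*x + 2.


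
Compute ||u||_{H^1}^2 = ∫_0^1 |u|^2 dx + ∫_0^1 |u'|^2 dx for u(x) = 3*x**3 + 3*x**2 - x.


||u||_{H^1}^2 = 10063/210

The H^1 norm (squared) on an interval (0, L) is
  ||u||_{H^1}^2 = ∫_0^L u(x)^2 dx + ∫_0^L u'(x)^2 dx.
Compute u'(x) = 9*x**2 + 6*x - 1.
Then u(x)^2 = 9*x**6 + 18*x**5 + 3*x**4 - 6*x**3 + x**2 and u'(x)^2 = 81*x**4 + 108*x**3 + 18*x**2 - 12*x + 1.
Integrate each monomial from 0 to 1 using ∫_0^1 c·x^n dx = c·1^(n+1)/(n+1):
  ∫_0^1 u(x)^2 dx = ∫_0^1 (9*x^6 + 18*x^5 + 3*x^4 - 6*x^3 + x^2) dx. Term by term:
    ∫_0^1 9*x^6 dx = 9/7;  ∫_0^1 18*x^5 dx = 3;  ∫_0^1 3*x^4 dx = 3/5;
    ∫_0^1 -6*x^3 dx = -3/2;  ∫_0^1 x^2 dx = 1/3.
  Sum: 9/7 + 3 + 3/5 − 3/2 + 1/3 = 781/210.
  ∫_0^1 u'(x)^2 dx = ∫_0^1 (81*x^4 + 108*x^3 + 18*x^2 - 12*x + 1) dx. Term by term:
    ∫_0^1 81*x^4 dx = 81/5;  ∫_0^1 108*x^3 dx = 27;  ∫_0^1 18*x^2 dx = 6;
    ∫_0^1 -12*x dx = -6;  ∫_0^1 1 dx = 1.
  Sum: 81/5 + 27 + 6 − 6 + 1 = 221/5.
Adding: ||u||_{H^1}^2 = 781/210 + 221/5 = 10063/210.


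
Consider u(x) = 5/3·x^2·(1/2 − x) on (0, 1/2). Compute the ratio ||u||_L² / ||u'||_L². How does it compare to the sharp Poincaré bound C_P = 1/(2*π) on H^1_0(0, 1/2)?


||u||_L² / ||u'||_L² = sqrt(14)/28 < C_P = 1/(2*π).

u(x) = 5/3·x^2·(1/2 − x), so u'(x) = 5*x*(1 - 3*x)/3.
u(x) = 5/3·x^2·(1/2 − x) vanishes at x = 0 and x = 1/2, so u ∈ H^1_0(0, 1/2). Differentiate via the product rule and integrate the resulting polynomials term by term.
  ∫_0^1/2 u² dx = ∫_0^1/2 (25*x^6/9 - 25*x^5/9 + 25*x^4/36) dx. Term by term:
    ∫_0^1/2 25*x^6/9 dx = 25/8064;  ∫_0^1/2 -25*x^5/9 dx = -25/3456;  ∫_0^1/2 25*x^4/36 dx = 5/1152.
  Sum: 25/8064 − 25/3456 + 5/1152 = 5/24192.
  ∫_0^1/2 (u')² dx = ∫_0^1/2 (25*x^4 - 50*x^3/3 + 25*x^2/9) dx. Term by term:
    ∫_0^1/2 25*x^4 dx = 5/32;  ∫_0^1/2 -50*x^3/3 dx = -25/96;  ∫_0^1/2 25*x^2/9 dx = 25/216.
  Sum: 5/32 − 25/96 + 25/216 = 5/432.
∫_0^1/2 u² dx = 5/24192, so ||u||_L² = sqrt(210)/1008.
∫_0^1/2 (u')² dx = 5/432, so ||u'||_L² = sqrt(15)/36.
Ratio ||u||_L² / ||u'||_L² = sqrt(14)/28.
Sharp Poincaré constant on H^1_0(0, 1/2) is C_P = L/π = 1/(2*π), achieved by sin(2*π·x).
A polynomial bump cannot attain the sharp Poincaré constant (only the first sine eigenfunction does), so the ratio is strictly less than C_P, consistent with ||u||_L² ≤ C_P ||u'||_L².


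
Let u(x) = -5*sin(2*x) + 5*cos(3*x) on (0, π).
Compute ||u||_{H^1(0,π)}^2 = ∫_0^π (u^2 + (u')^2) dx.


||u||_{H^1(0,π)}^2 = 400 + 375*π/2

u'(x) = -15*sin(3*x) - 10*cos(2*x).
Expand u² and (u')² and integrate term by term on (0, π), using: for integers n ≥ 1, ∫_0^π sin²(nx) dx = ∫_0^π cos²(nx) dx = π/2; for n ≠ n', ∫_0^π sin(nx)sin(n'x) dx = ∫_0^π cos(nx)cos(n'x) dx = 0; and by product-to-sum, ∫_0^π sin(nx)cos(n'x) dx = ½∫_0^π [sin((n+n')x) + sin((n−n')x)] dx, which is 0 when n+n' is even and 2n/(n²−n'²) when n+n' is odd (it need not vanish on (0, π)).
  u² squared terms: (-5)²·∫sin(2x)² dx = 25·π/2 = 25*π/2;  (5)²·∫cos(3x)² dx = 25·π/2 = 25*π/2.
  u² cross terms: 2·(-5)·(5)·∫sin(2x)·cos(3x) dx = -50·(-4/5) = 40.
  So ∫_0^π u² dx = 25*π/2 + 25*π/2 + 40 = 40 + 25*π.
  (u')² squared terms: (-15)²·∫sin(3x)² dx = 225·π/2 = 225*π/2;  (-10)²·∫cos(2x)² dx = 100·π/2 = 50*π.
  (u')² cross terms: 2·(-15)·(-10)·∫sin(3x)·cos(2x) dx = 300·(6/5) = 360.
  So ∫_0^π (u')² dx = 225*π/2 + 50*π + 360 = 360 + 325*π/2.
||u||_{H^1}^2 = (40 + 25*π) + (360 + 325*π/2) = 400 + 375*π/2.


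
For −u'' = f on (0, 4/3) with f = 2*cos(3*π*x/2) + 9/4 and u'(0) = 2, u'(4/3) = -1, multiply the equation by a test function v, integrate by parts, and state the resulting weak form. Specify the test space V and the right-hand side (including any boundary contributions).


V = H^1(0, 4/3) (v unrestricted at boundary; u is determined up to an additive constant); weak form: ∫_0^4/3 u'v' dx = ∫_0^4/3 (2*cos(3*π*x/2) + 9/4) v dx − v(4/3) − 2·v(0) for all v ∈ V.

Multiply both sides by a test function v and integrate from 0 to 4/3:
  ∫_0^4/3 −u''(x) v(x) dx = ∫_0^4/3 f(x) v(x) dx.
Integrate the LHS by parts once:
  ∫_0^4/3 −u'' v dx = −[u'(x) v(x)]_0^4/3 + ∫_0^4/3 u'(x) v'(x) dx.
Thus ∫_0^4/3 u'(x) v'(x) dx = ∫_0^4/3 f(x) v(x) dx + [u'(x) v(x)]_0^4/3.
Choose V so that boundary terms are either known or forced to vanish.
u has inhomogeneous Neumann u'(0) = 2, u'(4/3) = -1. [u' v]_0^4/3 = (-1)·v(4/3) − (2)·v(0) = − v(4/3) − 2·v(0). Take V = H^1(0, 4/3); boundary term becomes part of RHS.
Weak formulation: find u (satisfying any essential BC) such that ∫_0^4/3 u'(x) v'(x) dx = ∫_0^4/3 f v dx − v(4/3) − 2·v(0) for all v ∈ V (Neumann data are natural BCs: they enter the RHS as boundary terms).
Substituting f(x) = 2*cos(3*π*x/2) + 9/4, the right-hand side is ∫_0^4/3 (2*cos(3*π*x/2) + 9/4) v dx − v(4/3) − 2·v(0).
Compatibility check (pure Neumann): taking v ≡ 1 ∈ V gives 0 = ∫_0^4/3 f dx + (-1) − (2), i.e. ∫_0^4/3 f dx must equal u'(0) − u'(4/3) = 3. Indeed ∫_0^4/3 (2*cos(3*π*x/2) + 9/4) dx = 3, so the data are compatible. The solution is then unique only up to an additive constant (fix it e.g. by requiring ∫_0^4/3 u dx = 0).


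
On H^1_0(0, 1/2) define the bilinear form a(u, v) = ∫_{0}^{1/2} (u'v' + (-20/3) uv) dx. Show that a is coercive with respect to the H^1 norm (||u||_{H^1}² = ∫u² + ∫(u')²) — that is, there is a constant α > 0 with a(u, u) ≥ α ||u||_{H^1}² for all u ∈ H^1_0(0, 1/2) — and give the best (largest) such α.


α = 4*(-5 + 3*π^2)/(3*(1 + 4*π^2))

Coercivity of a(·,·) on H^1_0(0, 1/2) means a(u, u) ≥ α ||u||_{H^1}² for every u ∈ H^1_0.
The interval has length L = 1/2, and Poincaré/coercivity depend only on L. Here a(u, u) = ∫(u')² + (-20/3)·∫u².
Here c = -20/3 < 0 with |c| < (π/L)² = 4*π^2, so coercivity still holds. The condition a(u,u) ≥ α||u||_{H^1}² reads (1−α)∫(u')² ≥ (α−c)∫u². Any admissible α is ≤ 1 (rapidly oscillating u have ∫u²/∫(u')² → 0), and α = 1 would force 0 ≥ (1−c)∫u², impossible since c < 1; so 1−α > 0. By the sharp Poincaré inequality on H^1_0 of an interval of length L, ∫(u')² ≥ (π/L)²∫u² with equality for the first sine mode sin(π(x−x₀)/L) (x₀ the left endpoint), so the inequality holds for all u iff (1−α)(π/L)² ≥ α − c, i.e. α ≤ ((π/L)² + c)/((π/L)² + 1) = (1 + c(L/π)²)/(1 + (L/π)²). (Direct route, valid since c ≤ 0: Poincaré gives c∫u² ≥ c(L/π)²∫(u')², so a(u,u) ≥ (1 + c(L/π)²)∫(u')², while ||u||_{H^1}² ≤ (1 + (L/π)²)∫(u')²; dividing yields the same α.) With (π/L)² = 4*π^2 and c = -20/3, the largest admissible constant is α = ((π/L)² + c)/((π/L)² + 1).
Simplifying, α = 4*(-5 + 3*π^2)/(3*(1 + 4*π^2)).


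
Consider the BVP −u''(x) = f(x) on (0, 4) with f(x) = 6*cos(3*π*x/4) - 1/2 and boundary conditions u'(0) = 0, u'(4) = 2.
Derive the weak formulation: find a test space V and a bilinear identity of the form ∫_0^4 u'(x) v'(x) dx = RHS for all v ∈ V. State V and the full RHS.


V = H^1(0, 4) (v unrestricted at boundary; u is determined up to an additive constant); weak form: ∫_0^4 u'v' dx = ∫_0^4 (6*cos(3*π*x/4) - 1/2) v dx + 2·v(4) for all v ∈ V.

Multiply both sides by a test function v and integrate from 0 to 4:
  ∫_0^4 −u''(x) v(x) dx = ∫_0^4 f(x) v(x) dx.
Integrate the LHS by parts once:
  ∫_0^4 −u'' v dx = −[u'(x) v(x)]_0^4 + ∫_0^4 u'(x) v'(x) dx.
Thus ∫_0^4 u'(x) v'(x) dx = ∫_0^4 f(x) v(x) dx + [u'(x) v(x)]_0^4.
Choose V so that boundary terms are either known or forced to vanish.
u has inhomogeneous Neumann u'(0) = 0, u'(4) = 2. [u' v]_0^4 = (2)·v(4) − (0)·v(0) = 2·v(4). Take V = H^1(0, 4); boundary term becomes part of RHS.
Weak formulation: find u (satisfying any essential BC) such that ∫_0^4 u'(x) v'(x) dx = ∫_0^4 f v dx + 2·v(4) for all v ∈ V (Neumann data are natural BCs: they enter the RHS as boundary terms).
Substituting f(x) = 6*cos(3*π*x/4) - 1/2, the right-hand side is ∫_0^4 (6*cos(3*π*x/4) - 1/2) v dx + 2·v(4).
Compatibility check (pure Neumann): taking v ≡ 1 ∈ V gives 0 = ∫_0^4 f dx + (2) − (0), i.e. ∫_0^4 f dx must equal u'(0) − u'(4) = -2. Indeed ∫_0^4 (6*cos(3*π*x/4) - 1/2) dx = -2, so the data are compatible. The solution is then unique only up to an additive constant (fix it e.g. by requiring ∫_0^4 u dx = 0).


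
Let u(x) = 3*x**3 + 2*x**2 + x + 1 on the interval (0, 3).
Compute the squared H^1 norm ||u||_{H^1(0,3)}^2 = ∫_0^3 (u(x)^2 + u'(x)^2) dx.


||u||_{H^1}^2 = 752847/70

The H^1 norm (squared) on an interval (0, L) is
  ||u||_{H^1}^2 = ∫_0^L u(x)^2 dx + ∫_0^L u'(x)^2 dx.
Compute u'(x) = 9*x**2 + 4*x + 1.
Then u(x)^2 = 9*x**6 + 12*x**5 + 10*x**4 + 10*x**3 + 5*x**2 + 2*x + 1 and u'(x)^2 = 81*x**4 + 72*x**3 + 34*x**2 + 8*x + 1.
Integrate each monomial from 0 to 3 using ∫_0^3 c·x^n dx = c·3^(n+1)/(n+1):
  ∫_0^3 u(x)^2 dx = ∫_0^3 (9*x^6 + 12*x^5 + 10*x^4 + 10*x^3 + 5*x^2 + 2*x + 1) dx. Term by term:
    ∫_0^3 9*x^6 dx = 19683/7;  ∫_0^3 12*x^5 dx = 1458;  ∫_0^3 10*x^4 dx = 486;
    ∫_0^3 10*x^3 dx = 405/2;  ∫_0^3 5*x^2 dx = 45;  ∫_0^3 2*x dx = 9;
    ∫_0^3 1 dx = 3.
  Sum: 19683/7 + 1458 + 486 + 405/2 + 45 + 9 + 3 = 70215/14.
  ∫_0^3 u'(x)^2 dx = ∫_0^3 (81*x^4 + 72*x^3 + 34*x^2 + 8*x + 1) dx. Term by term:
    ∫_0^3 81*x^4 dx = 19683/5;  ∫_0^3 72*x^3 dx = 1458;  ∫_0^3 34*x^2 dx = 306;
    ∫_0^3 8*x dx = 36;  ∫_0^3 1 dx = 3.
  Sum: 19683/5 + 1458 + 306 + 36 + 3 = 28698/5.
Adding: ||u||_{H^1}^2 = 70215/14 + 28698/5 = 752847/70.


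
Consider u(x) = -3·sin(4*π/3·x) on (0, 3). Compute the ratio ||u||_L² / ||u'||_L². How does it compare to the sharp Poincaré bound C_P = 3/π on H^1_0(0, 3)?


||u||_L² / ||u'||_L² = 3/(4*π) < C_P = 3/π.

u(x) = -3·sin(4*π/3·x), so u'(x) = -4*π*cos(4*π*x/3).
Writing u(x) = A·sin(kπx/L) with A = -3 and k = 4, use ∫_0^L sin²(kπx/L) dx = L/2 and ∫_0^L cos²(kπx/L) dx = L/2.
u² = 9·sin²(4*π/3·x) and (u')² = 16*π^2·cos²(4*π/3·x), and each of sin², cos² integrates to L/2 = 3/2 over (0, 3).
∫_0^3 u² dx = 27/2, so ||u||_L² = 3*sqrt(6)/2.
∫_0^3 (u')² dx = 24*π^2, so ||u'||_L² = 2*sqrt(6)*π.
Ratio ||u||_L² / ||u'||_L² = 3/(4*π).
Sharp Poincaré constant on H^1_0(0, 3) is C_P = L/π = 3/π, achieved by sin(π/3·x).
This is the k = 4 harmonic; the ratio L/(kπ) is strictly less than C_P = L/π, consistent with the sharp inequality ||u||_L² ≤ C_P ||u'||_L².


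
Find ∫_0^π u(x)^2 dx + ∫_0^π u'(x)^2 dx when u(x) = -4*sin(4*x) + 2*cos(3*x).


||u||_{H^1(0,π)}^2 = -1280/7 + 156*π

u'(x) = -6*sin(3*x) - 16*cos(4*x).
Expand u² and (u')² and integrate term by term on (0, π), using: for integers n ≥ 1, ∫_0^π sin²(nx) dx = ∫_0^π cos²(nx) dx = π/2; for n ≠ n', ∫_0^π sin(nx)sin(n'x) dx = ∫_0^π cos(nx)cos(n'x) dx = 0; and by product-to-sum, ∫_0^π sin(nx)cos(n'x) dx = ½∫_0^π [sin((n+n')x) + sin((n−n')x)] dx, which is 0 when n+n' is even and 2n/(n²−n'²) when n+n' is odd (it need not vanish on (0, π)).
  u² squared terms: (-4)²·∫sin(4x)² dx = 16·π/2 = 8*π;  (2)²·∫cos(3x)² dx = 4·π/2 = 2*π.
  u² cross terms: 2·(-4)·(2)·∫sin(4x)·cos(3x) dx = -16·(8/7) = -128/7.
  So ∫_0^π u² dx = 8*π + 2*π − 128/7 = -128/7 + 10*π.
  (u')² squared terms: (-16)²·∫cos(4x)² dx = 256·π/2 = 128*π;  (-6)²·∫sin(3x)² dx = 36·π/2 = 18*π.
  (u')² cross terms: 2·(-16)·(-6)·∫cos(4x)·sin(3x) dx = 192·(-6/7) = -1152/7.
  So ∫_0^π (u')² dx = 128*π + 18*π − 1152/7 = -1152/7 + 146*π.
||u||_{H^1}^2 = (-128/7 + 10*π) + (-1152/7 + 146*π) = -1280/7 + 156*π.


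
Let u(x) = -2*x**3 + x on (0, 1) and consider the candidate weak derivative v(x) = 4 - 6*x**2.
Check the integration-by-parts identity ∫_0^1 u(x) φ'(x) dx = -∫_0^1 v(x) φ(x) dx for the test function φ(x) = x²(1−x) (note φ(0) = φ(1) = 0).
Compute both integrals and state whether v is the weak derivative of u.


LHS = 7/60, RHS = -2/15. No, v is not the weak derivative of u.

u(x) = -2*x**3 + x, classical derivative u'(x) = 1 - 6*x**2.
φ(x) = x²(1−x), so φ'(x) = x*(2 - 3*x).
Note φ(0) = φ(1) = 0, so the boundary term u·φ vanishes.
LHS = ∫_0^1 u(x) φ'(x) dx = ∫_0^1 (6*x^5 - 4*x^4 - 3*x^3 + 2*x^2) dx. Term by term:
  ∫_0^1 6*x^5 dx = 1;  ∫_0^1 -4*x^4 dx = -4/5;  ∫_0^1 -3*x^3 dx = -3/4;
  ∫_0^1 2*x^2 dx = 2/3.
Sum: 1 − 4/5 − 3/4 + 2/3 = 7/60.
So LHS = 7/60.
∫_0^1 v(x) φ(x) dx = ∫_0^1 (6*x^5 - 6*x^4 - 4*x^3 + 4*x^2) dx. Term by term:
  ∫_0^1 6*x^5 dx = 1;  ∫_0^1 -6*x^4 dx = -6/5;  ∫_0^1 -4*x^3 dx = -1;
  ∫_0^1 4*x^2 dx = 4/3.
Sum: 1 − 6/5 − 1 + 4/3 = 2/15.
So RHS = -∫_0^1 v(x) φ(x) dx = -2/15.
LHS − RHS = 1/4 ≠ 0, so the identity fails.
(For a valid weak derivative the identity must hold for EVERY test function, in particular this one. The failure shows v is NOT the weak derivative of u.)
Correct weak derivative would be u'(x) = 1 - 6*x**2.


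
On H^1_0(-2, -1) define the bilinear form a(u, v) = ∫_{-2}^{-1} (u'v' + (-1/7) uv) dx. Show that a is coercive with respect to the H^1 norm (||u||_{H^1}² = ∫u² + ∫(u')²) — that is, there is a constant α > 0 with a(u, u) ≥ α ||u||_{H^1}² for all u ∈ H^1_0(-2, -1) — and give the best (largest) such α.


α = (-1/7 + π^2)/(1 + π^2)

Coercivity of a(·,·) on H^1_0(-2, -1) means a(u, u) ≥ α ||u||_{H^1}² for every u ∈ H^1_0.
The interval has length L = 1, and Poincaré/coercivity depend only on L. Here a(u, u) = ∫(u')² + (-1/7)·∫u².
Here c = -1/7 < 0 with |c| < (π/L)² = π^2, so coercivity still holds. The condition a(u,u) ≥ α||u||_{H^1}² reads (1−α)∫(u')² ≥ (α−c)∫u². Any admissible α is ≤ 1 (rapidly oscillating u have ∫u²/∫(u')² → 0), and α = 1 would force 0 ≥ (1−c)∫u², impossible since c < 1; so 1−α > 0. By the sharp Poincaré inequality on H^1_0 of an interval of length L, ∫(u')² ≥ (π/L)²∫u² with equality for the first sine mode sin(π(x−x₀)/L) (x₀ the left endpoint), so the inequality holds for all u iff (1−α)(π/L)² ≥ α − c, i.e. α ≤ ((π/L)² + c)/((π/L)² + 1) = (1 + c(L/π)²)/(1 + (L/π)²). (Direct route, valid since c ≤ 0: Poincaré gives c∫u² ≥ c(L/π)²∫(u')², so a(u,u) ≥ (1 + c(L/π)²)∫(u')², while ||u||_{H^1}² ≤ (1 + (L/π)²)∫(u')²; dividing yields the same α.) With (π/L)² = π^2 and c = -1/7, the largest admissible constant is α = ((π/L)² + c)/((π/L)² + 1).
Simplifying, α = (-1/7 + π^2)/(1 + π^2).


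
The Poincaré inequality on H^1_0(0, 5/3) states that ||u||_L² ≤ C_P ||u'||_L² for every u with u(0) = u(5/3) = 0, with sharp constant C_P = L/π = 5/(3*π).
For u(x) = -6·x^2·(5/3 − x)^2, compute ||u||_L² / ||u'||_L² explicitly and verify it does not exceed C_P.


||u||_L² / ||u'||_L² = 5*sqrt(3)/18 < C_P = 5/(3*π).

u(x) = -6·x^2·(5/3 − x)^2, so u'(x) = 4*x*(-18*x^2 + 45*x - 25)/3.
u(x) = -6·x^2·(5/3 − x)^2 vanishes at x = 0 and x = 5/3, so u ∈ H^1_0(0, 5/3). Differentiate via the product rule and integrate the resulting polynomials term by term.
  ∫_0^5/3 u² dx = ∫_0^5/3 (36*x^8 - 240*x^7 + 600*x^6 - 2000*x^5/3 + 2500*x^4/9) dx. Term by term:
    ∫_0^5/3 36*x^8 dx = 7812500/19683;  ∫_0^5/3 -240*x^7 dx = -3906250/2187;  ∫_0^5/3 600*x^6 dx = 15625000/5103;
    ∫_0^5/3 -2000*x^5/3 dx = -15625000/6561;  ∫_0^5/3 2500*x^4/9 dx = 1562500/2187.
  Sum: 7812500/19683 − 3906250/2187 + 15625000/5103 − 15625000/6561 + 1562500/2187 = 781250/137781.
  ∫_0^5/3 (u')² dx = ∫_0^5/3 (576*x^6 - 2880*x^5 + 5200*x^4 - 4000*x^3 + 10000*x^2/9) dx. Term by term:
    ∫_0^5/3 576*x^6 dx = 5000000/1701;  ∫_0^5/3 -2880*x^5 dx = -2500000/243;  ∫_0^5/3 5200*x^4 dx = 3250000/243;
    ∫_0^5/3 -4000*x^3 dx = -625000/81;  ∫_0^5/3 10000*x^2/9 dx = 1250000/729.
  Sum: 5000000/1701 − 2500000/243 + 3250000/243 − 625000/81 + 1250000/729 = 125000/5103.
∫_0^5/3 u² dx = 781250/137781, so ||u||_L² = 625*sqrt(42)/1701.
∫_0^5/3 (u')² dx = 125000/5103, so ||u'||_L² = 250*sqrt(14)/189.
Ratio ||u||_L² / ||u'||_L² = 5*sqrt(3)/18.
Sharp Poincaré constant on H^1_0(0, 5/3) is C_P = L/π = 5/(3*π), achieved by sin(3*π/5·x).
A polynomial bump cannot attain the sharp Poincaré constant (only the first sine eigenfunction does), so the ratio is strictly less than C_P, consistent with ||u||_L² ≤ C_P ||u'||_L².


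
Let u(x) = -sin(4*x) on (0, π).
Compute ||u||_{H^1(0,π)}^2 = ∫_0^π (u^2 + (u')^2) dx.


||u||_{H^1(0,π)}^2 = 17*π/2

u'(x) = -4*cos(4*x).
Expand u² and (u')² and integrate term by term on (0, π), using: for integers n ≥ 1, ∫_0^π sin²(nx) dx = ∫_0^π cos²(nx) dx = π/2; for n ≠ n', ∫_0^π sin(nx)sin(n'x) dx = ∫_0^π cos(nx)cos(n'x) dx = 0; and by product-to-sum, ∫_0^π sin(nx)cos(n'x) dx = ½∫_0^π [sin((n+n')x) + sin((n−n')x)] dx, which is 0 when n+n' is even and 2n/(n²−n'²) when n+n' is odd (it need not vanish on (0, π)).
  u² squared terms: (-1)²·∫sin(4x)² dx = 1·π/2 = π/2.
  So ∫_0^π u² dx = π/2.
  (u')² squared terms: (-4)²·∫cos(4x)² dx = 16·π/2 = 8*π.
  So ∫_0^π (u')² dx = 8*π.
||u||_{H^1}^2 = (π/2) + (8*π) = 17*π/2.


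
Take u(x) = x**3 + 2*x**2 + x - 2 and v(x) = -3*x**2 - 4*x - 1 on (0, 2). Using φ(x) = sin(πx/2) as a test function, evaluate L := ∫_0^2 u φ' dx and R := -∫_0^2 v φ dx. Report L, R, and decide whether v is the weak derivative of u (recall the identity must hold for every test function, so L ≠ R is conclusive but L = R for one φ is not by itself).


LHS = -44/π + 96/π^3, RHS = -96/π^3 + 44/π. No, v is not the weak derivative of u.

u(x) = x**3 + 2*x**2 + x - 2, classical derivative u'(x) = 3*x**2 + 4*x + 1.
φ(x) = sin(πx/2), so φ'(x) = π*cos(π*x/2)/2.
Note φ(0) = φ(2) = 0, so the boundary term u·φ vanishes.
LHS = ∫_0^2 u(x) φ'(x) dx = ∫_0^2 (π*x^3*cos(π*x/2)/2 + π*x^2*cos(π*x/2) + π*x*cos(π*x/2)/2 - π*cos(π*x/2)) dx. Term by term:
  ∫_0^2 -π*cos(π*x/2) dx = 0;  ∫_0^2 π*x^2*cos(π*x/2) dx = -16/π;  ∫_0^2 π*x*cos(π*x/2)/2 dx = -4/π;
  ∫_0^2 π*x^3*cos(π*x/2)/2 dx = -24/π + 96/π^3.
Sum: 0 − 16/π − 4/π + -24/π + 96/π^3 = -44/π + 96/π^3.
So LHS = -44/π + 96/π^3.
∫_0^2 v(x) φ(x) dx = ∫_0^2 (-3*x^2*sin(π*x/2) - 4*x*sin(π*x/2) - sin(π*x/2)) dx. Term by term:
  ∫_0^2 -sin(π*x/2) dx = -4/π;  ∫_0^2 -4*x*sin(π*x/2) dx = -16/π;  ∫_0^2 -3*x^2*sin(π*x/2) dx = -24/π + 96/π^3.
Sum: -4/π − 16/π + -24/π + 96/π^3 = -44/π + 96/π^3.
So RHS = -∫_0^2 v(x) φ(x) dx = -96/π^3 + 44/π.
LHS − RHS = -88/π + 192/π^3 ≠ 0, so the identity fails.
(For a valid weak derivative the identity must hold for EVERY test function, in particular this one. The failure shows v is NOT the weak derivative of u.)
Correct weak derivative would be u'(x) = 3*x**2 + 4*x + 1.


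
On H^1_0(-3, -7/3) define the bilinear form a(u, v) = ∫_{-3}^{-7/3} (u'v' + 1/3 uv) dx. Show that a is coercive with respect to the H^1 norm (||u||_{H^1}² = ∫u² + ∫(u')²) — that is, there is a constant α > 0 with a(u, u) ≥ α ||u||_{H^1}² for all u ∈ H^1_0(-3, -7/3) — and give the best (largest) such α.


α = (4 + 27*π^2)/(3*(4 + 9*π^2))

Coercivity of a(·,·) on H^1_0(-3, -7/3) means a(u, u) ≥ α ||u||_{H^1}² for every u ∈ H^1_0.
The interval has length L = 2/3, and Poincaré/coercivity depend only on L. Here a(u, u) = ∫(u')² + (1/3)·∫u².
Here 0 < c = 1/3 < 1. The condition a(u,u) ≥ α||u||_{H^1}² reads (1−α)∫(u')² ≥ (α−c)∫u². Any admissible α is ≤ 1 (rapidly oscillating u have ∫u²/∫(u')² → 0), and α = 1 would force 0 ≥ (1−c)∫u², impossible since c < 1; so 1−α > 0. By the sharp Poincaré inequality on H^1_0 of an interval of length L, ∫(u')² ≥ (π/L)²∫u² with equality for the first sine mode sin(π(x−x₀)/L) (x₀ the left endpoint), so the inequality holds for all u iff (1−α)(π/L)² ≥ α − c, i.e. α ≤ ((π/L)² + c)/((π/L)² + 1) = (1 + c(L/π)²)/(1 + (L/π)²). With (π/L)² = 9*π^2/4 and c = 1/3, the largest admissible constant is α = ((π/L)² + c)/((π/L)² + 1).
Simplifying, α = (4 + 27*π^2)/(3*(4 + 9*π^2)).


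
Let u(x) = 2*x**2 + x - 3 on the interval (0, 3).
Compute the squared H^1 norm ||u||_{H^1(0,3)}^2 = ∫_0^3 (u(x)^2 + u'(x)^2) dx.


||u||_{H^1}^2 = 1797/5

The H^1 norm (squared) on an interval (0, L) is
  ||u||_{H^1}^2 = ∫_0^L u(x)^2 dx + ∫_0^L u'(x)^2 dx.
Compute u'(x) = 4*x + 1.
Then u(x)^2 = 4*x**4 + 4*x**3 - 11*x**2 - 6*x + 9 and u'(x)^2 = 16*x**2 + 8*x + 1.
Integrate each monomial from 0 to 3 using ∫_0^3 c·x^n dx = c·3^(n+1)/(n+1):
  ∫_0^3 u(x)^2 dx = ∫_0^3 (4*x^4 + 4*x^3 - 11*x^2 - 6*x + 9) dx. Term by term:
    ∫_0^3 4*x^4 dx = 972/5;  ∫_0^3 4*x^3 dx = 81;  ∫_0^3 -11*x^2 dx = -99;
    ∫_0^3 -6*x dx = -27;  ∫_0^3 9 dx = 27.
  Sum: 972/5 + 81 − 99 − 27 + 27 = 882/5.
  ∫_0^3 u'(x)^2 dx = ∫_0^3 (16*x^2 + 8*x + 1) dx. Term by term:
    ∫_0^3 16*x^2 dx = 144;  ∫_0^3 8*x dx = 36;  ∫_0^3 1 dx = 3.
  Sum: 144 + 36 + 3 = 183.
Adding: ||u||_{H^1}^2 = 882/5 + 183 = 1797/5.


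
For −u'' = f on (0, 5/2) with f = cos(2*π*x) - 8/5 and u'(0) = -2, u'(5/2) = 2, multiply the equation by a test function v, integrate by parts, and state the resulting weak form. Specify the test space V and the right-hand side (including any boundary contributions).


V = H^1(0, 5/2) (v unrestricted at boundary; u is determined up to an additive constant); weak form: ∫_0^5/2 u'v' dx = ∫_0^5/2 (cos(2*π*x) - 8/5) v dx + 2·v(5/2) + 2·v(0) for all v ∈ V.

Multiply both sides by a test function v and integrate from 0 to 5/2:
  ∫_0^5/2 −u''(x) v(x) dx = ∫_0^5/2 f(x) v(x) dx.
Integrate the LHS by parts once:
  ∫_0^5/2 −u'' v dx = −[u'(x) v(x)]_0^5/2 + ∫_0^5/2 u'(x) v'(x) dx.
Thus ∫_0^5/2 u'(x) v'(x) dx = ∫_0^5/2 f(x) v(x) dx + [u'(x) v(x)]_0^5/2.
Choose V so that boundary terms are either known or forced to vanish.
u has inhomogeneous Neumann u'(0) = -2, u'(5/2) = 2. [u' v]_0^5/2 = (2)·v(5/2) − (-2)·v(0) = 2·v(5/2) + 2·v(0). Take V = H^1(0, 5/2); boundary term becomes part of RHS.
Weak formulation: find u (satisfying any essential BC) such that ∫_0^5/2 u'(x) v'(x) dx = ∫_0^5/2 f v dx + 2·v(5/2) + 2·v(0) for all v ∈ V (Neumann data are natural BCs: they enter the RHS as boundary terms).
Substituting f(x) = cos(2*π*x) - 8/5, the right-hand side is ∫_0^5/2 (cos(2*π*x) - 8/5) v dx + 2·v(5/2) + 2·v(0).
Compatibility check (pure Neumann): taking v ≡ 1 ∈ V gives 0 = ∫_0^5/2 f dx + (2) − (-2), i.e. ∫_0^5/2 f dx must equal u'(0) − u'(5/2) = -4. Indeed ∫_0^5/2 (cos(2*π*x) - 8/5) dx = -4, so the data are compatible. The solution is then unique only up to an additive constant (fix it e.g. by requiring ∫_0^5/2 u dx = 0).


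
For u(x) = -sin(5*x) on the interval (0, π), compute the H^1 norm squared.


||u||_{H^1(0,π)}^2 = 13*π

u'(x) = -5*cos(5*x).
Expand u² and (u')² and integrate term by term on (0, π), using: for integers n ≥ 1, ∫_0^π sin²(nx) dx = ∫_0^π cos²(nx) dx = π/2; for n ≠ n', ∫_0^π sin(nx)sin(n'x) dx = ∫_0^π cos(nx)cos(n'x) dx = 0; and by product-to-sum, ∫_0^π sin(nx)cos(n'x) dx = ½∫_0^π [sin((n+n')x) + sin((n−n')x)] dx, which is 0 when n+n' is even and 2n/(n²−n'²) when n+n' is odd (it need not vanish on (0, π)).
  u² squared terms: (-1)²·∫sin(5x)² dx = 1·π/2 = π/2.
  So ∫_0^π u² dx = π/2.
  (u')² squared terms: (-5)²·∫cos(5x)² dx = 25·π/2 = 25*π/2.
  So ∫_0^π (u')² dx = 25*π/2.
||u||_{H^1}^2 = (π/2) + (25*π/2) = 13*π.


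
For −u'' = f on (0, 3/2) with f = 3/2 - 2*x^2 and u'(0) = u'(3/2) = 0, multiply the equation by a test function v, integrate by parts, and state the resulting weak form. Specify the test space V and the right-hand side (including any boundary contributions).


V = H^1(0, 3/2) (no boundary constraint on v; u is determined up to an additive constant); weak form: ∫_0^3/2 u'v' dx = ∫_0^3/2 (3/2 - 2*x^2) v dx for all v ∈ V.

Multiply both sides by a test function v and integrate from 0 to 3/2:
  ∫_0^3/2 −u''(x) v(x) dx = ∫_0^3/2 f(x) v(x) dx.
Integrate the LHS by parts once:
  ∫_0^3/2 −u'' v dx = −[u'(x) v(x)]_0^3/2 + ∫_0^3/2 u'(x) v'(x) dx.
Thus ∫_0^3/2 u'(x) v'(x) dx = ∫_0^3/2 f(x) v(x) dx + [u'(x) v(x)]_0^3/2.
Choose V so that boundary terms are either known or forced to vanish.
u has homogeneous Neumann: u'(0) = u'(3/2) = 0. So [u' v]_0^3/2 = 0·v(3/2) − 0·v(0) = 0 for any v; take V = H^1(0, 3/2).
Weak formulation: find u (satisfying any essential BC) such that ∫_0^3/2 u'(x) v'(x) dx = ∫_0^3/2 f v dx for all v ∈ V (homogeneous Neumann, so boundary terms vanish).
Substituting f(x) = 3/2 - 2*x^2, the right-hand side is ∫_0^3/2 (3/2 - 2*x^2) v dx.
Compatibility check (pure Neumann): taking v ≡ 1 ∈ V gives 0 = ∫_0^3/2 f dx + (0) − (0), i.e. ∫_0^3/2 f dx must equal u'(0) − u'(3/2) = 0. Indeed ∫_0^3/2 (3/2 - 2*x^2) dx = 0, so the data are compatible. The solution is then unique only up to an additive constant (fix it e.g. by requiring ∫_0^3/2 u dx = 0).


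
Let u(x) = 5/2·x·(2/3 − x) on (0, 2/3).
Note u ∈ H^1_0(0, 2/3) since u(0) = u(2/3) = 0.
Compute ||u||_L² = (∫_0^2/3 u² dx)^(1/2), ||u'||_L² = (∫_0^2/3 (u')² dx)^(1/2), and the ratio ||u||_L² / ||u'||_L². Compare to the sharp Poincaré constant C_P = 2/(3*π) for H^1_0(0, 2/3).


||u||_L² / ||u'||_L² = sqrt(10)/15 < C_P = 2/(3*π).

u(x) = 5/2·x·(2/3 − x), so u'(x) = 5/3 - 5*x.
u(x) = 5/2·x·(2/3 − x) vanishes at x = 0 and x = 2/3, so u ∈ H^1_0(0, 2/3). Differentiate via the product rule and integrate the resulting polynomials term by term.
  ∫_0^2/3 u² dx = ∫_0^2/3 (25*x^4/4 - 25*x^3/3 + 25*x^2/9) dx. Term by term:
    ∫_0^2/3 25*x^4/4 dx = 40/243;  ∫_0^2/3 -25*x^3/3 dx = -100/243;  ∫_0^2/3 25*x^2/9 dx = 200/729.
  Sum: 40/243 − 100/243 + 200/729 = 20/729.
  ∫_0^2/3 (u')² dx = ∫_0^2/3 (25*x^2 - 50*x/3 + 25/9) dx. Term by term:
    ∫_0^2/3 25*x^2 dx = 200/81;  ∫_0^2/3 -50*x/3 dx = -100/27;  ∫_0^2/3 25/9 dx = 50/27.
  Sum: 200/81 − 100/27 + 50/27 = 50/81.
∫_0^2/3 u² dx = 20/729, so ||u||_L² = 2*sqrt(5)/27.
∫_0^2/3 (u')² dx = 50/81, so ||u'||_L² = 5*sqrt(2)/9.
Ratio ||u||_L² / ||u'||_L² = sqrt(10)/15.
Sharp Poincaré constant on H^1_0(0, 2/3) is C_P = L/π = 2/(3*π), achieved by sin(3*π/2·x).
A polynomial bump cannot attain the sharp Poincaré constant (only the first sine eigenfunction does), so the ratio is strictly less than C_P, consistent with ||u||_L² ≤ C_P ||u'||_L².


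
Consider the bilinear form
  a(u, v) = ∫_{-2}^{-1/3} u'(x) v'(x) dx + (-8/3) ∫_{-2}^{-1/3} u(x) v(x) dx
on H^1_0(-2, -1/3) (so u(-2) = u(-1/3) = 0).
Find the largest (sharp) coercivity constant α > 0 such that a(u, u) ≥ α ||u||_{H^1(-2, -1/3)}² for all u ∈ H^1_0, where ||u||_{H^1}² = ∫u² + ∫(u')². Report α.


α = (-200 + 27*π^2)/(3*(25 + 9*π^2))

Coercivity of a(·,·) on H^1_0(-2, -1/3) means a(u, u) ≥ α ||u||_{H^1}² for every u ∈ H^1_0.
The interval has length L = 5/3, and Poincaré/coercivity depend only on L. Here a(u, u) = ∫(u')² + (-8/3)·∫u².
Here c = -8/3 < 0 with |c| < (π/L)² = 9*π^2/25, so coercivity still holds. The condition a(u,u) ≥ α||u||_{H^1}² reads (1−α)∫(u')² ≥ (α−c)∫u². Any admissible α is ≤ 1 (rapidly oscillating u have ∫u²/∫(u')² → 0), and α = 1 would force 0 ≥ (1−c)∫u², impossible since c < 1; so 1−α > 0. By the sharp Poincaré inequality on H^1_0 of an interval of length L, ∫(u')² ≥ (π/L)²∫u² with equality for the first sine mode sin(π(x−x₀)/L) (x₀ the left endpoint), so the inequality holds for all u iff (1−α)(π/L)² ≥ α − c, i.e. α ≤ ((π/L)² + c)/((π/L)² + 1) = (1 + c(L/π)²)/(1 + (L/π)²). (Direct route, valid since c ≤ 0: Poincaré gives c∫u² ≥ c(L/π)²∫(u')², so a(u,u) ≥ (1 + c(L/π)²)∫(u')², while ||u||_{H^1}² ≤ (1 + (L/π)²)∫(u')²; dividing yields the same α.) With (π/L)² = 9*π^2/25 and c = -8/3, the largest admissible constant is α = ((π/L)² + c)/((π/L)² + 1).
Simplifying, α = (-200 + 27*π^2)/(3*(25 + 9*π^2)).


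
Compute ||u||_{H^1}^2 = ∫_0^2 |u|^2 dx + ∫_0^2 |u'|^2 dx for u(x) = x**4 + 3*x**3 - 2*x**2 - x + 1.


||u||_{H^1}^2 = 57952/45

The H^1 norm (squared) on an interval (0, L) is
  ||u||_{H^1}^2 = ∫_0^L u(x)^2 dx + ∫_0^L u'(x)^2 dx.
Compute u'(x) = 4*x**3 + 9*x**2 - 4*x - 1.
Then u(x)^2 = x**8 + 6*x**7 + 5*x**6 - 14*x**5 + 10*x**3 - 3*x**2 - 2*x + 1 and u'(x)^2 = 16*x**6 + 72*x**5 + 49*x**4 - 80*x**3 - 2*x**2 + 8*x + 1.
Integrate each monomial from 0 to 2 using ∫_0^2 c·x^n dx = c·2^(n+1)/(n+1):
  ∫_0^2 u(x)^2 dx = ∫_0^2 (x^8 + 6*x^7 + 5*x^6 - 14*x^5 + 10*x^3 - 3*x^2 - 2*x + 1) dx. Term by term:
    ∫_0^2 x^8 dx = 512/9;  ∫_0^2 6*x^7 dx = 192;  ∫_0^2 5*x^6 dx = 640/7;
    ∫_0^2 -14*x^5 dx = -448/3;  ∫_0^2 10*x^3 dx = 40;  ∫_0^2 -3*x^2 dx = -8;
    ∫_0^2 -2*x dx = -4;  ∫_0^2 1 dx = 2.
  Sum: 512/9 + 192 + 640/7 − 448/3 + 40 − 8 − 4 + 2 = 13922/63.
  ∫_0^2 u'(x)^2 dx = ∫_0^2 (16*x^6 + 72*x^5 + 49*x^4 - 80*x^3 - 2*x^2 + 8*x + 1) dx. Term by term:
    ∫_0^2 16*x^6 dx = 2048/7;  ∫_0^2 72*x^5 dx = 768;  ∫_0^2 49*x^4 dx = 1568/5;
    ∫_0^2 -80*x^3 dx = -320;  ∫_0^2 -2*x^2 dx = -16/3;  ∫_0^2 8*x dx = 16;
    ∫_0^2 1 dx = 2.
  Sum: 2048/7 + 768 + 1568/5 − 320 − 16/3 + 16 + 2 = 112018/105.
Adding: ||u||_{H^1}^2 = 13922/63 + 112018/105 = 57952/45.
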